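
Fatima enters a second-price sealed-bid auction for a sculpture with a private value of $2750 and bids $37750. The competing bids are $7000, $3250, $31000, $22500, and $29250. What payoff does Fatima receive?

Highest competing bid: $31000.
Fatima's bid $37750 is the highest overall, so Fatima wins and pays the second-highest bid, $31000.
Payoff = value − price = $2750 − $31000 = -$28250.

-$28250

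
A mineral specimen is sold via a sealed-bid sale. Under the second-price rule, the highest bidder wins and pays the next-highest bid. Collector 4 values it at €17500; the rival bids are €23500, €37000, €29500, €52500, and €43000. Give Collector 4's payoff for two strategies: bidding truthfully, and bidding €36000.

The highest competing bid is €52500.
Bidding truthfully at €17500: the top bid is €52500 (a rival), so Collector 4 loses. Payoff = €0.
Bidding €36000: the top bid is €52500 (a rival), so Collector 4 loses. Payoff = €0.

(a) €0  (b) €0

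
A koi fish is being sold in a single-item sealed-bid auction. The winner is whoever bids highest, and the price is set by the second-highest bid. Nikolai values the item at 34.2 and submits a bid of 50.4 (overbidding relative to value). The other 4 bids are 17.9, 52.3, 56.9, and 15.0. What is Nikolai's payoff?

Highest competing bid: 56.9.
Nikolai's bid 50.4 is not the highest, so Nikolai loses, pays nothing, and earns zero payoff.

0.0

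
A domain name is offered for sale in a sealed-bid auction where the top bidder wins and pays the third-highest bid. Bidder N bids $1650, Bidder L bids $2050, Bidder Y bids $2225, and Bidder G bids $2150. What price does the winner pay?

Price paid: $2050.

Ordered from highest: Bidder Y $2225 > Bidder G $2150 > Bidder L $2050 > Bidder N $1650.
Bidder Y is the highest bidder, so Bidder Y wins.
Under the third-price rule, the price is the third-highest bid: $2050.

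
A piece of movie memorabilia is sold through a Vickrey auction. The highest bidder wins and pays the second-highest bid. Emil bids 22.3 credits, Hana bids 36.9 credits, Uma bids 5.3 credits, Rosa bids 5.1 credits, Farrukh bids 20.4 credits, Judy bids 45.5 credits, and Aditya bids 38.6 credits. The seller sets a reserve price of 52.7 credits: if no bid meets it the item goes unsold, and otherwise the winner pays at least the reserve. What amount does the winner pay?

unsold

Ordered from highest: Judy 45.5 credits; Aditya 38.6 credits; Hana 36.9 credits; Emil 22.3 credits; Farrukh 20.4 credits; Uma 5.3 credits; Rosa 5.1 credits.
The top bid 45.5 credits is below the reserve 52.7 credits, so the item goes unsold and nothing is paid.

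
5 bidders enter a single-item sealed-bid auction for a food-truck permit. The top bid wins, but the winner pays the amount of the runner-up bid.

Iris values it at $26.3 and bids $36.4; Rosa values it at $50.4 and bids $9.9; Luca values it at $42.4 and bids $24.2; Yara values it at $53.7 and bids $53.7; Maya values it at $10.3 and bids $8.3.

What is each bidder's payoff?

Bids in descending order: Yara $53.7; Iris $36.4; Luca $24.2; Rosa $9.9; Maya $8.3.
Yara has the top bid and wins; the price is the second-highest bid, $36.4.
Yara's payoff = $53.7 − $36.4 = $17.3. All other bidders lose, so their payoff is 0.

Iris $0.0, Rosa $0.0, Luca $0.0, Yara $17.3, Maya $0.0.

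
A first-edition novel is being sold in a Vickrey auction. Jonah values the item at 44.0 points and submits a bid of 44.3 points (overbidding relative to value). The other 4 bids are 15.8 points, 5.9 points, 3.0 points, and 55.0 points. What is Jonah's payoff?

Highest competing bid: 55.0 points.
Jonah's bid 44.3 points is not the highest, so Jonah loses, pays nothing, and earns zero payoff.

Payoff = 0.0 points.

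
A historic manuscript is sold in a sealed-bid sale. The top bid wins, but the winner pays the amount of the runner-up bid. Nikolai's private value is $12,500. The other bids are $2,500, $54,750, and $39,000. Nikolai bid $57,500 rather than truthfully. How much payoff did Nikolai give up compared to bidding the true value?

Regret: $42,250.

The highest competing bid is $54,750.
Bidding truthfully at $12,500: the top bid is $54,750 (a rival), so Nikolai loses. Payoff = $0.
Bidding $57,500: Nikolai has the top bid, wins, and pays the second-highest bid $54,750. Payoff = $12,500 − $54,750 = -$42,250.
Regret = truthful payoff − actual payoff = $0 − -$42,250 = $42,250.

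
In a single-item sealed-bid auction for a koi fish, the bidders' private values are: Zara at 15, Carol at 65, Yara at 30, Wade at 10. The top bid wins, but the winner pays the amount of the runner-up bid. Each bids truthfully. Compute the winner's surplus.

Winner's surplus: 35.

Sorted high to low: Carol 65 > Yara 30 > Zara 15 > Wade 10.
Carol wins with the top bid and pays the second-highest, 30.
Surplus = 65 − 30 = 35.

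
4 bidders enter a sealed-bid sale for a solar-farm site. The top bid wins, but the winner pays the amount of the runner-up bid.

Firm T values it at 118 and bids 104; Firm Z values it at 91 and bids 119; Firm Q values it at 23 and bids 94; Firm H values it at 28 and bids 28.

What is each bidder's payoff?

Firm T 0, Firm Z -13, Firm Q 0, Firm H 0.

Bids in descending order: Firm Z 119 > Firm T 104 > Firm Q 94 > Firm H 28.
Firm Z has the top bid and wins; the price is the second-highest bid, 104.
Firm Z's payoff = 91 − 104 = -13. All other bidders lose, so their payoff is 0.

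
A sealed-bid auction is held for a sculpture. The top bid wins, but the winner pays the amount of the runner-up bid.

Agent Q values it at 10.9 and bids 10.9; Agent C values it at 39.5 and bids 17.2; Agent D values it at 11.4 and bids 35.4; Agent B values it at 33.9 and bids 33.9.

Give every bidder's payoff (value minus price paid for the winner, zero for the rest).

Agent Q 0.0, Agent C 0.0, Agent D -22.5, Agent B 0.0.

Ordered from highest: Agent D 35.4, then Agent B 33.9, then Agent C 17.2, then Agent Q 10.9.
Agent D has the top bid and wins; the price is the second-highest bid, 33.9.
Agent D's payoff = 11.4 − 33.9 = -22.5. All other bidders lose, so their payoff is 0.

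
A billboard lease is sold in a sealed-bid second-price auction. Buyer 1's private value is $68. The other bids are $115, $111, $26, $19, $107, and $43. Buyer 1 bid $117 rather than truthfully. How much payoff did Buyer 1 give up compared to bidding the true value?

The highest competing bid is $115.
Bidding truthfully at $68: the top bid is $115 (a rival), so Buyer 1 loses. Payoff = $0.
Bidding $117: Buyer 1 has the top bid, wins, and pays the second-highest bid $115. Payoff = $68 − $115 = -$47.
Regret = truthful payoff − actual payoff = $0 − -$47 = $47.
Deviating from a truthful bid can only lose payoff in a second-price auction — never gain.

Payoff forgone: $47.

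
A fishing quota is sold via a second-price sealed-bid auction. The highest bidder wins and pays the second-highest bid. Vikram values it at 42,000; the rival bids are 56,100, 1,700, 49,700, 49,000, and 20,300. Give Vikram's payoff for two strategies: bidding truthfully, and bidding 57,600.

The highest competing bid is 56,100.
Bidding truthfully at 42,000: the top bid is 56,100 (a rival), so Vikram loses. Payoff = 0.
Bidding 57,600: Vikram has the top bid, wins, and pays the second-highest bid 56,100. Payoff = 42,000 − 56,100 = -14,100.

Truthful: 0; alternative: -14,100.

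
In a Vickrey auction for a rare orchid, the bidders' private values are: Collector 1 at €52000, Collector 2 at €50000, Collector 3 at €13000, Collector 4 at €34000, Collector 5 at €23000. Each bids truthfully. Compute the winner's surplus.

Winner's surplus: €2000.

Sorted high to low: Collector 1 €52000, then Collector 2 €50000, then Collector 4 €34000, then Collector 5 €23000, then Collector 3 €13000.
Collector 1 wins with the top bid and pays the second-highest, €50000.
Surplus = €52000 − €50000 = €2000.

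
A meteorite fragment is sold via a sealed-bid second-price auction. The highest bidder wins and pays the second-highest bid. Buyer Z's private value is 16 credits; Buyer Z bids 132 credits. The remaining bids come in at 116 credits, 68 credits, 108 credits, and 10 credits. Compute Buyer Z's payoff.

Payoff = -100 credits.

Highest competing bid: 116 credits.
Buyer Z's bid 132 credits is the highest overall, so Buyer Z wins and pays the second-highest bid, 116 credits.
Payoff = value − price = 16 credits − 116 credits = -100 credits.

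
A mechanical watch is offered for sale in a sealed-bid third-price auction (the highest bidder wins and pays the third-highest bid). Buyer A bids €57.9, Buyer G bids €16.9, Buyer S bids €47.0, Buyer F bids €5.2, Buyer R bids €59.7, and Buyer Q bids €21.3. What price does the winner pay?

Bids in descending order: Buyer R €59.7, then Buyer A €57.9, then Buyer S €47.0, then Buyer Q €21.3, then Buyer G €16.9, then Buyer F €5.2.
Buyer R is the highest bidder, so Buyer R wins.
Under the third-price rule, the price is the third-highest bid: €47.0.

Price paid: €47.0.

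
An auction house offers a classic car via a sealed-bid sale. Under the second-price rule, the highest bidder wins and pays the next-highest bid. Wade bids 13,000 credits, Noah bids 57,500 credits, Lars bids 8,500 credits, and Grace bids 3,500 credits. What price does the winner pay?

The winner pays 13,000 credits.

Ordered from highest: Noah 57,500 credits, then Wade 13,000 credits, then Lars 8,500 credits, then Grace 3,500 credits.
Noah has the highest bid, so Noah wins.
The second-highest bid is 13,000 credits, so that is what Noah pays.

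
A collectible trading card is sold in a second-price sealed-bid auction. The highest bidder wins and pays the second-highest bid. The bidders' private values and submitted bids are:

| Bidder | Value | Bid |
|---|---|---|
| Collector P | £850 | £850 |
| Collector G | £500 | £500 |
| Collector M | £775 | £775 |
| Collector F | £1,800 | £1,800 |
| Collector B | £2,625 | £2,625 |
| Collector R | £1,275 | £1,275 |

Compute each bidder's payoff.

Payoffs: Collector P £0, Collector G £0, Collector M £0, Collector F £0, Collector B £825, Collector R £0.

Ranking the bids: Collector B £2,625, then Collector F £1,800, then Collector R £1,275, then Collector P £850, then Collector M £775, then Collector G £500.
Collector B has the top bid and wins; the price is the second-highest bid, £1,800.
Collector B's payoff = £2,625 − £1,800 = £825. All other bidders lose, so their payoff is 0.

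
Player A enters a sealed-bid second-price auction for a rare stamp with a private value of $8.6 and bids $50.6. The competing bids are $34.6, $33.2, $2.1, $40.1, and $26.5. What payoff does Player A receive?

Payoff = -$31.5.

Highest competing bid: $40.1.
Player A's bid $50.6 is the highest overall, so Player A wins and pays the second-highest bid, $40.1.
Payoff = value − price = $8.6 − $40.1 = -$31.5.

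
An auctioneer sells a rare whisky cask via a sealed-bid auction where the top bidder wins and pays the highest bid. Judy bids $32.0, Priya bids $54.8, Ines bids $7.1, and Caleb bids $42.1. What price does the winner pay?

The winner pays $54.8.

Bids in descending order: Priya $54.8 > Caleb $42.1 > Judy $32.0 > Ines $7.1.
Priya is the highest bidder, so Priya wins.
Under the first-price rule, the price is the highest bid: $54.8.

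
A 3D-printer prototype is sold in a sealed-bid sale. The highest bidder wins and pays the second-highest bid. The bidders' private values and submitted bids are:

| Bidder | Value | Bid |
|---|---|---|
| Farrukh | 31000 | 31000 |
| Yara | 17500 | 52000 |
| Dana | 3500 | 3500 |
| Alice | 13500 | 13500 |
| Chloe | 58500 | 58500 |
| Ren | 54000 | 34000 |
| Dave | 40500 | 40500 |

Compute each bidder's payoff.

Farrukh 0, Yara 0, Dana 0, Alice 0, Chloe 6500, Ren 0, Dave 0.

Ranking the bids: Chloe 58500, then Yara 52000, then Dave 40500, then Ren 34000, then Farrukh 31000, then Alice 13500, then Dana 3500.
Chloe has the top bid and wins; the price is the second-highest bid, 52000.
Chloe's payoff = 58500 − 52000 = 6500. All other bidders lose, so their payoff is 0.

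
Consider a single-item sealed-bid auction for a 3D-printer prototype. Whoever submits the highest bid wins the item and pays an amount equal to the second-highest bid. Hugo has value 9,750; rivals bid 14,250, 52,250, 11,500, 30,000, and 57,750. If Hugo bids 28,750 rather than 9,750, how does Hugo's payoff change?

Change in payoff: 0.

The highest competing bid is 57,750.
Bidding truthfully at 9,750: the top bid is 57,750 (a rival), so Hugo loses. Payoff = 0.
Bidding 28,750: the top bid is 57,750 (a rival), so Hugo loses. Payoff = 0.
Change = 0 − 0 = 0.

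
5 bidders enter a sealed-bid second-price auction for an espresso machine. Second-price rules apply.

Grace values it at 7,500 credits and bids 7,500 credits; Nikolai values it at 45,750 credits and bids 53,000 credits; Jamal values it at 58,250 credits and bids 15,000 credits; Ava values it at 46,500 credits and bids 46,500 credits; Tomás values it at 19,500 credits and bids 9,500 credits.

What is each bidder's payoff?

Grace 0 credits, Nikolai -750 credits, Jamal 0 credits, Ava 0 credits, Tomás 0 credits.

Sorted high to low: Nikolai 53,000 credits, then Ava 46,500 credits, then Jamal 15,000 credits, then Tomás 9,500 credits, then Grace 7,500 credits.
Nikolai has the top bid and wins; the price is the second-highest bid, 46,500 credits.
Nikolai's payoff = 45,750 credits − 46,500 credits = -750 credits. All other bidders lose, so their payoff is 0.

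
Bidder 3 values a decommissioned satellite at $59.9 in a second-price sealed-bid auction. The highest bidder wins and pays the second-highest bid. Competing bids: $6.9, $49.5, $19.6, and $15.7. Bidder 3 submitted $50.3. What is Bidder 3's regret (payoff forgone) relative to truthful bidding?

The highest competing bid is $49.5.
Bidding truthfully at $59.9: Bidder 3 has the top bid, wins, and pays the second-highest bid $49.5. Payoff = $59.9 − $49.5 = $10.4.
Bidding $50.3: Bidder 3 has the top bid, wins, and pays the second-highest bid $49.5. Payoff = $59.9 − $49.5 = $10.4.
Regret = truthful payoff − actual payoff = $10.4 − $10.4 = $0.0.
The bid only affects whether you win, not the price — here both bids land on the same side of the top rival bid, so the deviation is payoff-neutral.

Payoff forgone: $0.0.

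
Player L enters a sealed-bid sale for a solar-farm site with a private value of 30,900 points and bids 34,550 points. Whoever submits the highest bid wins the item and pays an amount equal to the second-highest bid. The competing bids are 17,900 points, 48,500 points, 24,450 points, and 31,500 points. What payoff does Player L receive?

Player L's payoff: 0 points.

Highest competing bid: 48,500 points.
Player L's bid 34,550 points is not the highest, so Player L loses, pays nothing, and earns zero payoff.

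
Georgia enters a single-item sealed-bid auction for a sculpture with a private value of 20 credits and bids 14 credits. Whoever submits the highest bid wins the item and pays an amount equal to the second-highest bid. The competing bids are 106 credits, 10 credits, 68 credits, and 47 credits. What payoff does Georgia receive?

Highest competing bid: 106 credits.
Georgia's bid 14 credits is not the highest, so Georgia loses, pays nothing, and earns zero payoff.

0 credits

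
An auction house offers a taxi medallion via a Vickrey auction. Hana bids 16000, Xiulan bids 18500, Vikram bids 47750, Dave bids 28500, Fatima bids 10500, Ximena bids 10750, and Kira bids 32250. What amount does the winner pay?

The winner pays 32250.

Bids in descending order: Vikram 47750; Kira 32250; Dave 28500; Xiulan 18500; Hana 16000; Ximena 10750; Fatima 10500.
Vikram has the highest bid, so Vikram wins.
The second-highest bid is 32250, so that is what Vikram pays.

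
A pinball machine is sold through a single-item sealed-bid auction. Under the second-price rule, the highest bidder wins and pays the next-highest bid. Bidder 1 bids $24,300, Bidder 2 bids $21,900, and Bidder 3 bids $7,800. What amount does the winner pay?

Bids in descending order: Bidder 1 $24,300, then Bidder 2 $21,900, then Bidder 3 $7,800.
Bidder 1 has the highest bid, so Bidder 1 wins.
The second-highest bid is $21,900, so that is what Bidder 1 pays.

The winner pays $21,900.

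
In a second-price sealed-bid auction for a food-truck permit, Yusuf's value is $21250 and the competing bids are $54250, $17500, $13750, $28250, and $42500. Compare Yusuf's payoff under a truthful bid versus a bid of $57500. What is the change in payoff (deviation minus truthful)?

Payoff change: -$33000.

The highest competing bid is $54250.
Bidding truthfully at $21250: the top bid is $54250 (a rival), so Yusuf loses. Payoff = $0.
Bidding $57500: Yusuf has the top bid, wins, and pays the second-highest bid $54250. Payoff = $21250 − $54250 = -$33000.
Change = -$33000 − $0 = -$33000.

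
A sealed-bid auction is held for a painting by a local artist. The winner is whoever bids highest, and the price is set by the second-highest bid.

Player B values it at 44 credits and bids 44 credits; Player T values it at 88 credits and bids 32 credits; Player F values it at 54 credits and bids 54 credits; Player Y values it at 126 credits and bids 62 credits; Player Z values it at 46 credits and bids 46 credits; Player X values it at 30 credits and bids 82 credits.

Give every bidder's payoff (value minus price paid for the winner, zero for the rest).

Sorted high to low: Player X 82 credits > Player Y 62 credits > Player F 54 credits > Player Z 46 credits > Player B 44 credits > Player T 32 credits.
Player X has the top bid and wins; the price is the second-highest bid, 62 credits.
Player X's payoff = 30 credits − 62 credits = -32 credits. All other bidders lose, so their payoff is 0.

Payoffs: Player B 0 credits, Player T 0 credits, Player F 0 credits, Player Y 0 credits, Player Z 0 credits, Player X -32 credits.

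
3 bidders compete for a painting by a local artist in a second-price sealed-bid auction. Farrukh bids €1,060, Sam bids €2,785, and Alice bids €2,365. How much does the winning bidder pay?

Price paid: €2,365.

Bids in descending order: Sam €2,785; Alice €2,365; Farrukh €1,060.
Sam has the highest bid, so Sam wins.
The second-highest bid is €2,365, so that is what Sam pays.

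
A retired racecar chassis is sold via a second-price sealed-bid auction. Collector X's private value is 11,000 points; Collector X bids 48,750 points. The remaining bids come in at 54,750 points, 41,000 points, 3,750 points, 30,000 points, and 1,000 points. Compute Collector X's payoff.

Highest competing bid: 54,750 points.
Collector X's bid 48,750 points is not the highest, so Collector X loses, pays nothing, and earns zero payoff.

Collector X's payoff: 0 points.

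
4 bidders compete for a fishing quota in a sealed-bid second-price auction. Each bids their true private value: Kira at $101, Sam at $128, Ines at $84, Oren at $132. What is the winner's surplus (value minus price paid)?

Ranking the bids: Oren $132, then Sam $128, then Kira $101, then Ines $84.
Oren wins with the top bid and pays the second-highest, $128.
Surplus = $132 − $128 = $4.

Winner's surplus: $4.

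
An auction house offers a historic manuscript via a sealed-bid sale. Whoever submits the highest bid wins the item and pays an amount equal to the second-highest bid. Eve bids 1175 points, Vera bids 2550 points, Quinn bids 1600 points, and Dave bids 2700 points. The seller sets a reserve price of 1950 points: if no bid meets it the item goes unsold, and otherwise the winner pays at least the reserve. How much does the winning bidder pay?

Sorted high to low: Dave 2700 points; Vera 2550 points; Quinn 1600 points; Eve 1175 points.
Dave has the highest bid, so Dave wins.
The second-highest bid is 2550 points, which exceeds the reserve, so that sets the price.

2550 points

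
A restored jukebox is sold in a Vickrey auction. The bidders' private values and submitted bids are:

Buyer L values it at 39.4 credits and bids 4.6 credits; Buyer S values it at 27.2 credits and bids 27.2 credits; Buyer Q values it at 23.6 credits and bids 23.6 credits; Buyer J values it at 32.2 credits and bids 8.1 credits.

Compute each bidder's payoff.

Buyer L 0.0 credits, Buyer S 3.6 credits, Buyer Q 0.0 credits, Buyer J 0.0 credits.

Ranking the bids: Buyer S 27.2 credits, then Buyer Q 23.6 credits, then Buyer J 8.1 credits, then Buyer L 4.6 credits.
Buyer S has the top bid and wins; the price is the second-highest bid, 23.6 credits.
Buyer S's payoff = 27.2 credits − 23.6 credits = 3.6 credits. All other bidders lose, so their payoff is 0.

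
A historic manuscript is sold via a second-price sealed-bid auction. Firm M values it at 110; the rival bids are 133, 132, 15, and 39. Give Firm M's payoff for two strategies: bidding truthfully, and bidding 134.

The highest competing bid is 133.
Bidding truthfully at 110: the top bid is 133 (a rival), so Firm M loses. Payoff = 0.
Bidding 134: Firm M has the top bid, wins, and pays the second-highest bid 133. Payoff = 110 − 133 = -23.
This is the dominant-strategy logic: truthful bidding weakly beats any alternative.

Truthful: 0; alternative: -23.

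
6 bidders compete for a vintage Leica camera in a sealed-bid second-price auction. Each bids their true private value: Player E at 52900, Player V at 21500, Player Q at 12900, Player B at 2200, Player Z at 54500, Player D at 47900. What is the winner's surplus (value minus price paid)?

1600

Bids in descending order: Player Z 54500 > Player E 52900 > Player D 47900 > Player V 21500 > Player Q 12900 > Player B 2200.
Player Z wins with the top bid and pays the second-highest, 52900.
Surplus = 54500 − 52900 = 1600.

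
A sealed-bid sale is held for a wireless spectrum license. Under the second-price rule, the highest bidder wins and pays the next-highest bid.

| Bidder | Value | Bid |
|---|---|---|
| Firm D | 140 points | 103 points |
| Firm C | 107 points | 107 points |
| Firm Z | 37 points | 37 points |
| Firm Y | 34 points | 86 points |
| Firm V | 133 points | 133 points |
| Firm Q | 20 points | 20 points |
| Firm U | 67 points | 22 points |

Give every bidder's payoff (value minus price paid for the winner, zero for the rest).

Firm D 0 points, Firm C 0 points, Firm Z 0 points, Firm Y 0 points, Firm V 26 points, Firm Q 0 points, Firm U 0 points.

Ranking the bids: Firm V 133 points, then Firm C 107 points, then Firm D 103 points, then Firm Y 86 points, then Firm Z 37 points, then Firm U 22 points, then Firm Q 20 points.
Firm V has the top bid and wins; the price is the second-highest bid, 107 points.
Firm V's payoff = 133 points − 107 points = 26 points. All other bidders lose, so their payoff is 0.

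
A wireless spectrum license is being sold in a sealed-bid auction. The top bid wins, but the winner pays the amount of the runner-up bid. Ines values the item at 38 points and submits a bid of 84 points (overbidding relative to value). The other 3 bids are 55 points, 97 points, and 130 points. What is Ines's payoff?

0 points

Highest competing bid: 130 points.
Ines's bid 84 points is not the highest, so Ines loses, pays nothing, and earns zero payoff.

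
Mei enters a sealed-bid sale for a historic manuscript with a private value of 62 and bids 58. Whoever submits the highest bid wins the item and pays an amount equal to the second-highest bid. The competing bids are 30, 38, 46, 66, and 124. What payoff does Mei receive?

0

Highest competing bid: 124.
Mei's bid 58 is not the highest, so Mei loses, pays nothing, and earns zero payoff.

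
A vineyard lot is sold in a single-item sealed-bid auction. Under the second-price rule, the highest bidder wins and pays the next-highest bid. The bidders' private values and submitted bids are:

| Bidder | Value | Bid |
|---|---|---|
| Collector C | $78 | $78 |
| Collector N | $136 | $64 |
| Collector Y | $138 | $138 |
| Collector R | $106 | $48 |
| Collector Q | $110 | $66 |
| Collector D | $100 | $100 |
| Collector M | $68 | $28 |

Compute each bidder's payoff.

Payoffs: Collector C $0, Collector N $0, Collector Y $38, Collector R $0, Collector Q $0, Collector D $0, Collector M $0.

Ordered from highest: Collector Y $138 > Collector D $100 > Collector C $78 > Collector Q $66 > Collector N $64 > Collector R $48 > Collector M $28.
Collector Y has the top bid and wins; the price is the second-highest bid, $100.
Collector Y's payoff = $138 − $100 = $38. All other bidders lose, so their payoff is 0.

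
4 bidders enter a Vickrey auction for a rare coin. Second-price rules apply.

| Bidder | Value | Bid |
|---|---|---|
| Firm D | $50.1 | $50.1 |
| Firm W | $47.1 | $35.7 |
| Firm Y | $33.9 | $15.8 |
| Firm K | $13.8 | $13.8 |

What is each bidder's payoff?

Ordered from highest: Firm D $50.1, then Firm W $35.7, then Firm Y $15.8, then Firm K $13.8.
Firm D has the top bid and wins; the price is the second-highest bid, $35.7.
Firm D's payoff = $50.1 − $35.7 = $14.4. All other bidders lose, so their payoff is 0.

Firm D $14.4, Firm W $0.0, Firm Y $0.0, Firm K $0.0.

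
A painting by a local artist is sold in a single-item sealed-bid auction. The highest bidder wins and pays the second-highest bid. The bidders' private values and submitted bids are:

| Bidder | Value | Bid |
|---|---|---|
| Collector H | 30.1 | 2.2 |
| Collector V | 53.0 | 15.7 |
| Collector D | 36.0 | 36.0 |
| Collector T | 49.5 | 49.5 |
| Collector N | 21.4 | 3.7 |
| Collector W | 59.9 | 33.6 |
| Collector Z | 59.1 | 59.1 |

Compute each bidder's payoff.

Payoffs: Collector H 0.0, Collector V 0.0, Collector D 0.0, Collector T 0.0, Collector N 0.0, Collector W 0.0, Collector Z 9.6.

Sorted high to low: Collector Z 59.1 > Collector T 49.5 > Collector D 36.0 > Collector W 33.6 > Collector V 15.7 > Collector N 3.7 > Collector H 2.2.
Collector Z has the top bid and wins; the price is the second-highest bid, 49.5.
Collector Z's payoff = 59.1 − 49.5 = 9.6. All other bidders lose, so their payoff is 0.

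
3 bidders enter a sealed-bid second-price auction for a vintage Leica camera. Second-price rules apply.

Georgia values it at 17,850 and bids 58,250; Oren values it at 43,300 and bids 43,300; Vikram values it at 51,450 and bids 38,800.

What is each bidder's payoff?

Sorted high to low: Georgia 58,250, then Oren 43,300, then Vikram 38,800.
Georgia has the top bid and wins; the price is the second-highest bid, 43,300.
Georgia's payoff = 17,850 − 43,300 = -25,450. All other bidders lose, so their payoff is 0.

Georgia -25,450, Oren 0, Vikram 0.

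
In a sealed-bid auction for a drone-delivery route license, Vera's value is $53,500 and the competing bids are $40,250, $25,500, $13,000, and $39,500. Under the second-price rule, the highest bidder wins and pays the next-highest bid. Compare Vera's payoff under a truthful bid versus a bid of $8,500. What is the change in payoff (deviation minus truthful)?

Payoff change: -$13,250.

The highest competing bid is $40,250.
Bidding truthfully at $53,500: Vera has the top bid, wins, and pays the second-highest bid $40,250. Payoff = $53,500 − $40,250 = $13,250.
Bidding $8,500: the top bid is $40,250 (a rival), so Vera loses. Payoff = $0.
Change = $0 − $13,250 = -$13,250.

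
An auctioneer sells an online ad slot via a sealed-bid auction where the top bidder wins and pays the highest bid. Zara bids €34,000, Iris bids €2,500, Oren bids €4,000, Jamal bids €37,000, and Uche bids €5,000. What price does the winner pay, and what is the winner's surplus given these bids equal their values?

Bids in descending order: Jamal €37,000; Zara €34,000; Uche €5,000; Oren €4,000; Iris €2,500.
Jamal is the highest bidder, so Jamal wins.
Under the first-price rule, the price is the highest bid: €37,000.
Surplus = €37,000 − €37,000 = €0.

The winner pays €37,000 for a surplus of €0.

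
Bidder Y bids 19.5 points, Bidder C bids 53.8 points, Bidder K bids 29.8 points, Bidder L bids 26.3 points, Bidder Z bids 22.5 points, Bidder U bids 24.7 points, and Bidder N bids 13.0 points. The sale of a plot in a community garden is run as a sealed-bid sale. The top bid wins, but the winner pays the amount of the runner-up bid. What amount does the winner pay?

Sorted high to low: Bidder C 53.8 points > Bidder K 29.8 points > Bidder L 26.3 points > Bidder U 24.7 points > Bidder Z 22.5 points > Bidder Y 19.5 points > Bidder N 13.0 points.
Bidder C has the highest bid, so Bidder C wins.
The second-highest bid is 29.8 points, so that is what Bidder C pays.

The winner pays 29.8 points.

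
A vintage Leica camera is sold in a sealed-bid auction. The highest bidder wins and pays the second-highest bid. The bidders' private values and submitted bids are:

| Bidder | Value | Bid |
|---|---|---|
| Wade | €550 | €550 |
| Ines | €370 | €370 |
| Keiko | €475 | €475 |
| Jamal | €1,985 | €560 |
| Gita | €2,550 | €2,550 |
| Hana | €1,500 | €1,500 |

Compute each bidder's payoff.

Wade €0, Ines €0, Keiko €0, Jamal €0, Gita €1,050, Hana €0.

Ordered from highest: Gita €2,550 > Hana €1,500 > Jamal €560 > Wade €550 > Keiko €475 > Ines €370.
Gita has the top bid and wins; the price is the second-highest bid, €1,500.
Gita's payoff = €2,550 − €1,500 = €1,050. All other bidders lose, so their payoff is 0.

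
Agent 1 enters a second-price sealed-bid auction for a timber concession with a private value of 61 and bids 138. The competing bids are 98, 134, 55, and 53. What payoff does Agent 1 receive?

The bidder's payoff: -73.

Highest competing bid: 134.
Agent 1's bid 138 is the highest overall, so Agent 1 wins and pays the second-highest bid, 134.
Payoff = value − price = 61 − 134 = -73.
Overbidding won the item at a price above value — truthful bidding would have avoided this loss.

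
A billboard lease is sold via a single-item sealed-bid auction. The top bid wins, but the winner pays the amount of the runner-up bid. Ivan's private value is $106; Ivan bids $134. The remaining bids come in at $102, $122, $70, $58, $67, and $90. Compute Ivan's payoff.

Highest competing bid: $122.
Ivan's bid $134 is the highest overall, so Ivan wins and pays the second-highest bid, $122.
Payoff = value − price = $106 − $122 = -$16.
Overbidding won the item at a price above value — truthful bidding would have avoided this loss.

Ivan's payoff: -$16.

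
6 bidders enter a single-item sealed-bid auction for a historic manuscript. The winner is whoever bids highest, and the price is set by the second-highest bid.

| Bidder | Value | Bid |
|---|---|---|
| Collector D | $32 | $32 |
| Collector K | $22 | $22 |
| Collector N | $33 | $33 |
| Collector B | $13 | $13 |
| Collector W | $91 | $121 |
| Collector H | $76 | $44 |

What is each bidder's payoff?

Payoffs: Collector D $0, Collector K $0, Collector N $0, Collector B $0, Collector W $47, Collector H $0.

Bids in descending order: Collector W $121 > Collector H $44 > Collector N $33 > Collector D $32 > Collector K $22 > Collector B $13.
Collector W has the top bid and wins; the price is the second-highest bid, $44.
Collector W's payoff = $91 − $44 = $47. All other bidders lose, so their payoff is 0.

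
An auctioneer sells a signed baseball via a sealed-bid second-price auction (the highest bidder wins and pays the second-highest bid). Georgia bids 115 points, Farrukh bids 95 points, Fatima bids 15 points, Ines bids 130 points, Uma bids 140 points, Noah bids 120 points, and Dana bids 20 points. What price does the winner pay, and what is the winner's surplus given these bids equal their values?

Bids in descending order: Uma 140 points, then Ines 130 points, then Noah 120 points, then Georgia 115 points, then Farrukh 95 points, then Dana 20 points, then Fatima 15 points.
Uma is the highest bidder, so Uma wins.
Under the second-price rule, the price is the second-highest bid: 130 points.
Surplus = 140 points − 130 points = 10 points.

The winner pays 130 points for a surplus of 10 points.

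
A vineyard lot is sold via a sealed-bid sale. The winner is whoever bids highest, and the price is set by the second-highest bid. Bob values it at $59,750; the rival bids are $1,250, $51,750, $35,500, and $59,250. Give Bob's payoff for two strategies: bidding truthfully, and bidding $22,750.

The highest competing bid is $59,250.
Bidding truthfully at $59,750: Bob has the top bid, wins, and pays the second-highest bid $59,250. Payoff = $59,750 − $59,250 = $500.
Bidding $22,750: the top bid is $59,250 (a rival), so Bob loses. Payoff = $0.

(a) $500  (b) $0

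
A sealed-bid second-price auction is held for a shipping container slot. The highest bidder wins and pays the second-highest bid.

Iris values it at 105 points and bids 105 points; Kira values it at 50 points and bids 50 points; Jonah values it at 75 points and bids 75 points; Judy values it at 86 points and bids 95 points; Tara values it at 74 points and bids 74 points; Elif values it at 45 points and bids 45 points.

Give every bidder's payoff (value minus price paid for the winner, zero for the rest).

Payoffs: Iris 10 points, Kira 0 points, Jonah 0 points, Judy 0 points, Tara 0 points, Elif 0 points.

Ordered from highest: Iris 105 points, then Judy 95 points, then Jonah 75 points, then Tara 74 points, then Kira 50 points, then Elif 45 points.
Iris has the top bid and wins; the price is the second-highest bid, 95 points.
Iris's payoff = 105 points − 95 points = 10 points. All other bidders lose, so their payoff is 0.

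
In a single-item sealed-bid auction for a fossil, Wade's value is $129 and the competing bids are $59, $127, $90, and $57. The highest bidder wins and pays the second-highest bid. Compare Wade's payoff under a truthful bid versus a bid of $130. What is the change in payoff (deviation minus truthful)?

The highest competing bid is $127.
Bidding truthfully at $129: Wade has the top bid, wins, and pays the second-highest bid $127. Payoff = $129 − $127 = $2.
Bidding $130: Wade has the top bid, wins, and pays the second-highest bid $127. Payoff = $129 − $127 = $2.
Change = $2 − $2 = $0.

Change in payoff: $0.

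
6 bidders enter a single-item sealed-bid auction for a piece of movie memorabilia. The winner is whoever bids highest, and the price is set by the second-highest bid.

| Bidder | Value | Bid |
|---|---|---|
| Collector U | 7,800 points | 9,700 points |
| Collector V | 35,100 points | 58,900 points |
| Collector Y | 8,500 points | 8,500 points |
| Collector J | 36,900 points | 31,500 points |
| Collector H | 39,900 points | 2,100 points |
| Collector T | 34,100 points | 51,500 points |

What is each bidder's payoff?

Payoffs: Collector U 0 points, Collector V -16,400 points, Collector Y 0 points, Collector J 0 points, Collector H 0 points, Collector T 0 points.

Ordered from highest: Collector V 58,900 points; Collector T 51,500 points; Collector J 31,500 points; Collector U 9,700 points; Collector Y 8,500 points; Collector H 2,100 points.
Collector V has the top bid and wins; the price is the second-highest bid, 51,500 points.
Collector V's payoff = 35,100 points − 51,500 points = -16,400 points. All other bidders lose, so their payoff is 0.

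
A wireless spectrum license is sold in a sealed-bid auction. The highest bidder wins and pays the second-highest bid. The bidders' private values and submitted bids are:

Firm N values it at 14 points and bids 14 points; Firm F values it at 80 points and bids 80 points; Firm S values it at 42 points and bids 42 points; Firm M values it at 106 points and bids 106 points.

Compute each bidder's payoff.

Payoffs: Firm N 0 points, Firm F 0 points, Firm S 0 points, Firm M 26 points.

Bids in descending order: Firm M 106 points, then Firm F 80 points, then Firm S 42 points, then Firm N 14 points.
Firm M has the top bid and wins; the price is the second-highest bid, 80 points.
Firm M's payoff = 106 points − 80 points = 26 points. All other bidders lose, so their payoff is 0.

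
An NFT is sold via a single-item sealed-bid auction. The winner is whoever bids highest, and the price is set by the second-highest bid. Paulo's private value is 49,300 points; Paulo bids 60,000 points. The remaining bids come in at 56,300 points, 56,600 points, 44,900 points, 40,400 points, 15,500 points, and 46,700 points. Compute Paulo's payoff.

Highest competing bid: 56,600 points.
Paulo's bid 60,000 points is the highest overall, so Paulo wins and pays the second-highest bid, 56,600 points.
Payoff = value − price = 49,300 points − 56,600 points = -7,300 points.

-7,300 points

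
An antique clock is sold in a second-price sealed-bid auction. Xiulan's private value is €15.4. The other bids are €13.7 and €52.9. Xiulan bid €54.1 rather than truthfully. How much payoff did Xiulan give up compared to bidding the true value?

The highest competing bid is €52.9.
Bidding truthfully at €15.4: the top bid is €52.9 (a rival), so Xiulan loses. Payoff = €0.0.
Bidding €54.1: Xiulan has the top bid, wins, and pays the second-highest bid €52.9. Payoff = €15.4 − €52.9 = -€37.5.
Regret = truthful payoff − actual payoff = €0.0 − -€37.5 = €37.5.

Payoff forgone: €37.5.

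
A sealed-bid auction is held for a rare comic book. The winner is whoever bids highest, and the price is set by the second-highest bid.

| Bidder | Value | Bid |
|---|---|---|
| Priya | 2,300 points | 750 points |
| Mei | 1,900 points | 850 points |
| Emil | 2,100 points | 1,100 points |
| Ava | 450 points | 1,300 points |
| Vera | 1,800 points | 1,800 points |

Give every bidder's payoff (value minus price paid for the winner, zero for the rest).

Sorted high to low: Vera 1,800 points; Ava 1,300 points; Emil 1,100 points; Mei 850 points; Priya 750 points.
Vera has the top bid and wins; the price is the second-highest bid, 1,300 points.
Vera's payoff = 1,800 points − 1,300 points = 500 points. All other bidders lose, so their payoff is 0.

Priya 0 points, Mei 0 points, Emil 0 points, Ava 0 points, Vera 500 points.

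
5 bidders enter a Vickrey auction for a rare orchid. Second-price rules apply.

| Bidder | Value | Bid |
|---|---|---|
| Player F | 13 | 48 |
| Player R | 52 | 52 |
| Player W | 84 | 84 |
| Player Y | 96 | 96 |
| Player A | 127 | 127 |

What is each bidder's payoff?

Player F 0, Player R 0, Player W 0, Player Y 0, Player A 31.

Ranking the bids: Player A 127; Player Y 96; Player W 84; Player R 52; Player F 48.
Player A has the top bid and wins; the price is the second-highest bid, 96.
Player A's payoff = 127 − 96 = 31. All other bidders lose, so their payoff is 0.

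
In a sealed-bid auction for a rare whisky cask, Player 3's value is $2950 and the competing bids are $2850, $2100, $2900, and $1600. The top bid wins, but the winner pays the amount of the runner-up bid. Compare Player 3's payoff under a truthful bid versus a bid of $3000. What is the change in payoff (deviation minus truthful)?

Change in payoff: $0.

The highest competing bid is $2900.
Bidding truthfully at $2950: Player 3 has the top bid, wins, and pays the second-highest bid $2900. Payoff = $2950 − $2900 = $50.
Bidding $3000: Player 3 has the top bid, wins, and pays the second-highest bid $2900. Payoff = $2950 − $2900 = $50.
Change = $50 − $50 = $0.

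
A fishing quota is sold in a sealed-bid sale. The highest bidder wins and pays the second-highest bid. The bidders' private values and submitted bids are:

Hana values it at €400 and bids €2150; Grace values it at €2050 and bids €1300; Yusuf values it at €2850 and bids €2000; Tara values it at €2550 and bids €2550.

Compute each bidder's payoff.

Ordered from highest: Tara €2550 > Hana €2150 > Yusuf €2000 > Grace €1300.
Tara has the top bid and wins; the price is the second-highest bid, €2150.
Tara's payoff = €2550 − €2150 = €400. All other bidders lose, so their payoff is 0.

Hana €0, Grace €0, Yusuf €0, Tara €400.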